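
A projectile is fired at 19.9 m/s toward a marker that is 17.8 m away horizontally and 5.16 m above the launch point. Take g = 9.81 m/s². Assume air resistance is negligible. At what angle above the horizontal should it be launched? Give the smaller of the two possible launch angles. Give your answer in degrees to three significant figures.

Trajectory: y = x tanθ − g x² (1 + tan²θ)/(2v₀²). With x = 17.8, y = 5.16, v₀ = 19.9, g = 9.81:
3.924 tan²θ − 17.8 tanθ + (9.084) = 0.
tanθ = [17.8 ± √(17.8² − 4 × 3.924 × (9.084))] / (2 × 3.924) = (17.8 ± 13.20) / 7.849, giving tanθ = 0.5861 or 3.950.
θ = 30.37° or 75.79°; the smaller is 30.37°.

30.4°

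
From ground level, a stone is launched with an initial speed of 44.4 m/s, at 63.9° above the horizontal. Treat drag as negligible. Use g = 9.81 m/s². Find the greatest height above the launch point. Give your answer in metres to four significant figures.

Horizontal component vₓ = 44.40 cos 63.9° = 19.53 m/s; vertical v_y0 = 44.40 sin 63.9° = 39.87 m/s.
Maximum height: H = v_y0² / (2g) = 39.87² / (2 × 9.81) = 81.03 m.

81.03 m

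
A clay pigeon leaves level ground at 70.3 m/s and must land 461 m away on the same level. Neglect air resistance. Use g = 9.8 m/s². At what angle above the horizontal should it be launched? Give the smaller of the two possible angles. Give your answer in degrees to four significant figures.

33.04°

Level-ground range R = v₀² sin(2θ)/g ⇒ sin(2θ) = gR/v₀² = 9.80 × 461 / 70.3² = 0.9141.
2θ = 66.08° or 180° − 66.08° = 113.9°, so θ = 33.04° or 56.96°.
The smaller angle is 33.04°.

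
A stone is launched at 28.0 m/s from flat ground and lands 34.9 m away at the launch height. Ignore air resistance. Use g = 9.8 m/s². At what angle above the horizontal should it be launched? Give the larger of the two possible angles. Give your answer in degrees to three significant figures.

77.1°

Level-ground range R = v₀² sin(2θ)/g ⇒ sin(2θ) = gR/v₀² = 9.80 × 34.9 / 28.0² = 0.4362.
2θ = 25.86° or 180° − 25.86° = 154.1°, so θ = 12.93° or 77.07°.
The larger angle is 77.07°.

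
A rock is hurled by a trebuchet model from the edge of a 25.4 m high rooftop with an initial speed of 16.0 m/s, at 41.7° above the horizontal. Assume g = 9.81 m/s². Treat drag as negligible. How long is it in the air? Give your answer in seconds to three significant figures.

3.61 s

Horizontal component vₓ = 16.00 cos 41.7° = 11.95 m/s; vertical v_y0 = 16.00 sin 41.7° = 10.64 m/s.
Vertical motion (up positive, ground at y = 0): 4.905 t² − (10.64) t − 25.4 = 0, so t = (10.64 + √(10.64² + 2·9.81·25.4)) / 9.81 = (10.64 + 24.73) / 9.81 = 3.606 s.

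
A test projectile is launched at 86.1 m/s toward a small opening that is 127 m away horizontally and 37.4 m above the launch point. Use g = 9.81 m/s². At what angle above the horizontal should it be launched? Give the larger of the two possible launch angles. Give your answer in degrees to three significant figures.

85.0°

Trajectory: y = x tanθ − g x² (1 + tan²θ)/(2v₀²). With x = 127, y = 37.4, v₀ = 86.1, g = 9.81:
10.67 tan²θ − 127 tanθ + (48.07) = 0.
tanθ = [127 ± √(127² − 4 × 10.67 × (48.07))] / (2 × 10.67) = (127 ± 118.6) / 21.34, giving tanθ = 0.3914 or 11.51.
θ = 21.37° or 85.03°; the larger is 85.03°.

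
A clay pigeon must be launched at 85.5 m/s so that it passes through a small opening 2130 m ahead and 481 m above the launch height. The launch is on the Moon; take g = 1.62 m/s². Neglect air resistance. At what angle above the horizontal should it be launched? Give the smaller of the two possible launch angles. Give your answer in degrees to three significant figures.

Trajectory: y = x tanθ − g x² (1 + tan²θ)/(2v₀²). With x = 2130, y = 481, v₀ = 85.5, g = 1.62:
502.7 tan²θ − 2130 tanθ + (983.7) = 0.
tanθ = [2130 ± √(2130² − 4 × 502.7 × (983.7))] / (2 × 502.7) = (2130 ± 1600) / 1005, giving tanθ = 0.5275 or 3.710.
θ = 27.81° or 74.91°; the smaller is 27.81°.

27.8°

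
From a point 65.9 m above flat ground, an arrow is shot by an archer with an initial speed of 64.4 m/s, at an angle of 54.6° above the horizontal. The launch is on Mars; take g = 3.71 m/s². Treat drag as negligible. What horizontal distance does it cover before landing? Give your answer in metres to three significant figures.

1100 m

Horizontal component vₓ = 64.40 cos 54.6° = 37.31 m/s; vertical v_y0 = 64.40 sin 54.6° = 52.49 m/s.
The projectile lands when y = 65.9 + (52.49) t − ½·3.71·t² = 0. Positive root: t = (52.49 + √(52.49² + 2·3.71·65.9)) / 3.71 = (52.49 + 56.96) / 3.71 = 29.50 s.
Horizontal distance: R = vₓ t = 37.31 × 29.50 = 1101 m.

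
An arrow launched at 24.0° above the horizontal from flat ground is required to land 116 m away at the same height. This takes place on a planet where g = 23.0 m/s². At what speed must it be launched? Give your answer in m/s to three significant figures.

59.9 m/s

On level ground R = v₀² sin 2θ / g ⇒ v₀ = √(gR / sin 2θ).
v₀ = √(23.0 × 116 / sin 48.00°) = √(2668 / 0.7431) = √3590.1 = 59.92 m/s.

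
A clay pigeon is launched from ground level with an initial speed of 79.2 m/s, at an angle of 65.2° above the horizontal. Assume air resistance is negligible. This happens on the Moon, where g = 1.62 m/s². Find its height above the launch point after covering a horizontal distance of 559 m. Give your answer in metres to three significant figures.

Resolve: vₓ = 79.20 cos 65.2° = 33.22 m/s and v_y0 = 79.20 sin 65.2° = 71.90 m/s.
Time to reach x = 559 m: t = x/vₓ = 559/33.22 = 16.83 s.
Height: y = v_y0 t − ½ g t² = 71.90 × 16.83 − 0.8100 × 16.83² = 1210 − 229.3 = 980.4 m.

980 m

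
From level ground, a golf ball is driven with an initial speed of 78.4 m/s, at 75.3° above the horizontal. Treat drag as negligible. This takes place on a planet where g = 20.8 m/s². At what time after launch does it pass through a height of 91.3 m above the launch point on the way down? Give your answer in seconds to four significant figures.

Resolve: vₓ = 78.40 cos 75.3° = 19.89 m/s and v_y0 = 78.40 sin 75.3° = 75.83 m/s.
Set y = v_y0 t − ½ g t² = 91.3: 10.40 t² − 75.83 t + 91.3 = 0.
Quadratic formula: t = (75.83 ± √1952.7) / 20.8 = (75.83 ± 44.19) / 20.8 → t = 1.521 s or 5.770 s.
The descending-branch root is 5.770 s.

5.770 s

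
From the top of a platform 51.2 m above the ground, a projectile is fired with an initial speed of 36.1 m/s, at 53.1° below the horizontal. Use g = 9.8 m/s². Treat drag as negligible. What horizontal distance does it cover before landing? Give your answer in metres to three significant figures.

30.9 m

Resolve: vₓ = 36.10 cos 53.1° = 21.68 m/s and v_y0 = −28.87 m/s (downward).
Vertical motion (up positive, ground at y = 0): 4.900 t² − (−28.87) t − 51.2 = 0, so t = (−28.87 + √(28.87² + 2·9.80·51.2)) / 9.80 = (−28.87 + 42.86) / 9.80 = 1.428 s.
Horizontal distance: R = vₓ t = 21.68 × 1.428 = 30.94 m.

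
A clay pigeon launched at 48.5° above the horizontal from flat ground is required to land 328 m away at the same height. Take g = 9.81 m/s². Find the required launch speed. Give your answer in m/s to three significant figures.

On level ground R = v₀² sin 2θ / g ⇒ v₀ = √(gR / sin 2θ).
v₀ = √(9.81 × 328 / sin 97.00°) = √(3218 / 0.9925) = √3241.8 = 56.94 m/s.

56.9 m/s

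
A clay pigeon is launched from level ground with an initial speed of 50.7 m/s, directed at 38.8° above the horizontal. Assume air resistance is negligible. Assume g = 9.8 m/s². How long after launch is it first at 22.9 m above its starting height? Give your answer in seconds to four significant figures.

0.8261 s

vₓ = 50.70 cos 38.8° = 39.51 m/s; v_y0 = 50.70 sin 38.8° = 31.77 m/s.
Require v_y0 t − ½ g t² = 22.9, i.e. 4.900 t² − 31.77 t + 22.9 = 0.
Quadratic formula: t = (31.77 ± √560.42) / 9.80 = (31.77 ± 23.67) / 9.80 → t = 0.8261 s or 5.657 s.
The first (ascending) time is 0.8261 s.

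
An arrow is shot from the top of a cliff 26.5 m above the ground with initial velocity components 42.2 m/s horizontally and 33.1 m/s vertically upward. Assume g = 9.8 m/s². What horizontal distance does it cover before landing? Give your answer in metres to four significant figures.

The projectile lands when y = 26.5 + (33.10) t − ½·9.80·t² = 0. Positive root: t = (33.10 + √(33.10² + 2·9.80·26.5)) / 9.80 = (33.10 + 40.19) / 9.80 = 7.478 s.
Horizontal distance: R = vₓ t = 42.20 × 7.478 = 315.6 m.

315.6 m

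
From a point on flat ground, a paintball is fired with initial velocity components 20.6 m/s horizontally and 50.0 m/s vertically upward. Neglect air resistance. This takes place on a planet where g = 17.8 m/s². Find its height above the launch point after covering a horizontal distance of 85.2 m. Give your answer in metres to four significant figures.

54.55 m

x = vₓ t ⇒ t = 85.2/20.60 = 4.136 s.
Height: y = v_y0 t − ½ g t² = 50.00 × 4.136 − 8.900 × 4.136² = 206.8 − 152.2 = 54.55 m.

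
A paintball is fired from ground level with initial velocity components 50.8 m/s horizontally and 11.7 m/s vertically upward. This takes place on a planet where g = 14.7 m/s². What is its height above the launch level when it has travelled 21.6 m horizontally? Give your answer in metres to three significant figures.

3.65 m

At x = 21.6 m, t = x/vₓ = 21.6/50.80 = 0.4252 s.
Height: y = v_y0 t − ½ g t² = 11.70 × 0.4252 − 7.350 × 0.4252² = 4.975 − 1.329 = 3.646 m.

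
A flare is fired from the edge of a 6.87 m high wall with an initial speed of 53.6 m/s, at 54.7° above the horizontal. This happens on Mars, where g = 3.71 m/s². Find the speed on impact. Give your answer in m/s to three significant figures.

Horizontal component vₓ = 53.60 cos 54.7° = 30.97 m/s; vertical v_y0 = 53.60 sin 54.7° = 43.74 m/s.
The projectile lands when y = 6.87 + (43.74) t − ½·3.71·t² = 0. Positive root: t = (43.74 + √(43.74² + 2·3.71·6.87)) / 3.71 = (43.74 + 44.32) / 3.71 = 23.74 s.
Vertical velocity at impact: v_y = v_y0 − g t = 43.74 − 3.71 × 23.74 = −44.32 m/s.
Speed: |v| = √(vₓ² + v_y²) = √(30.97² + 44.32²) = 54.07 m/s.

54.1 m/s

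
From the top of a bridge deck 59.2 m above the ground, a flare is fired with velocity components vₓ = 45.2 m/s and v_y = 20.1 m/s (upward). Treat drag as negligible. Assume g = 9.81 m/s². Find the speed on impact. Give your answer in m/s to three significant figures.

The projectile lands when y = 59.2 + (20.10) t − ½·9.81·t² = 0. Positive root: t = (20.10 + √(20.10² + 2·9.81·59.2)) / 9.81 = (20.10 + 39.57) / 9.81 = 6.082 s.
Vertical velocity at impact: v_y = v_y0 − g t = 20.10 − 9.81 × 6.082 = −39.57 m/s.
Speed: |v| = √(vₓ² + v_y²) = √(45.20² + 39.57²) = 60.07 m/s.

60.1 m/s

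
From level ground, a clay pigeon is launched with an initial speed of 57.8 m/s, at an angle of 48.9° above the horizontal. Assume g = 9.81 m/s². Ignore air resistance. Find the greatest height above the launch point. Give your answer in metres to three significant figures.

96.7 m

Components: vₓ = 57.80 cos 48.9° = 38.00 m/s, v_y0 = 57.80 sin 48.9° = 43.56 m/s.
Peak height H = v_y0² / (2g) = 1897.1 / 19.62 = 96.69 m.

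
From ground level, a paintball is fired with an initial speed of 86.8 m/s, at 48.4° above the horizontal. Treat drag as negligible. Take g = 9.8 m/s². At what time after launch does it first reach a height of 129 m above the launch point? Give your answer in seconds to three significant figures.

2.44 s

Horizontal component vₓ = 86.80 cos 48.4° = 57.63 m/s; vertical v_y0 = 86.80 sin 48.4° = 64.91 m/s.
Set y = v_y0 t − ½ g t² = 129: 4.900 t² − 64.91 t + 129 = 0.
Quadratic formula: t = (64.91 ± √1684.8) / 9.80 = (64.91 ± 41.05) / 9.80 → t = 2.435 s or 10.81 s.
The first (ascending) time is 2.435 s.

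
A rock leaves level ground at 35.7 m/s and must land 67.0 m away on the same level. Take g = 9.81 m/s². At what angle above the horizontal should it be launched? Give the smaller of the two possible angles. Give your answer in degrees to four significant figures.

15.52°

Level-ground range R = v₀² sin(2θ)/g ⇒ sin(2θ) = gR/v₀² = 9.81 × 67.0 / 35.7² = 0.5157.
2θ = 31.05° or 180° − 31.05° = 149.0°, so θ = 15.52° or 74.48°.
The smaller angle is 15.52°.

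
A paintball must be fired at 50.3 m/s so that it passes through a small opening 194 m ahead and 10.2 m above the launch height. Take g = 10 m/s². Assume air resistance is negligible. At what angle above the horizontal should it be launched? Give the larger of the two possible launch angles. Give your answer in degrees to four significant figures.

Trajectory: y = x tanθ − g x² (1 + tan²θ)/(2v₀²). With x = 194, y = 10.2, v₀ = 50.3, g = 10.0:
74.38 tan²θ − 194 tanθ + (84.58) = 0.
tanθ = [194 ± √(194² − 4 × 74.38 × (84.58))] / (2 × 74.38) = (194 ± 111.7) / 148.8, giving tanθ = 0.5534 or 2.055.
θ = 28.96° or 64.05°; the larger is 64.05°.

64.05°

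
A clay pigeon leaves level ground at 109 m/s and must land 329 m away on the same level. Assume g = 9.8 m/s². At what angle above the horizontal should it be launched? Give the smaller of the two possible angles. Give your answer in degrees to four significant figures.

R = v₀² sin 2θ / g gives sin 2θ = gR/v₀² = 9.80·329/109² = 0.2714.
2θ = 15.75° or 180° − 15.75° = 164.3°, so θ = 7.873° or 82.13°.
The smaller angle is 7.873°.

7.873°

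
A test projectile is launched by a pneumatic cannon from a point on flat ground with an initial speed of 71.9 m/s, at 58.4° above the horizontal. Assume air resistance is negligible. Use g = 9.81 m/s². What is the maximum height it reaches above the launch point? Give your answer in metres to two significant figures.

Resolve: vₓ = 71.90 cos 58.4° = 37.67 m/s and v_y0 = 71.90 sin 58.4° = 61.24 m/s.
Peak height H = v_y0² / (2g) = 3750.2 / 19.62 = 191.1 m.

190 m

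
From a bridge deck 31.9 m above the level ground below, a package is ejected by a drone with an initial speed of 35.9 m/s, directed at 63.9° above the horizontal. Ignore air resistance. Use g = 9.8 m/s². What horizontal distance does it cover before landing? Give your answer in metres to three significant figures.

118 m

vₓ = 35.90 cos 63.9° = 15.79 m/s; v_y0 = 35.90 sin 63.9° = 32.24 m/s.
Vertical motion (up positive, ground at y = 0): 4.900 t² − (32.24) t − 31.9 = 0, so t = (32.24 + √(32.24² + 2·9.80·31.9)) / 9.80 = (32.24 + 40.80) / 9.80 = 7.453 s.
Horizontal distance: R = vₓ t = 15.79 × 7.453 = 117.7 m.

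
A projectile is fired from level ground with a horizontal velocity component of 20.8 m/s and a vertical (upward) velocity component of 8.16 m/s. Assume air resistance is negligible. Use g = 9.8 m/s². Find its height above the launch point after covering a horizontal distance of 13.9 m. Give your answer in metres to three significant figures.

3.26 m

At x = 13.9 m, t = x/vₓ = 13.9/20.80 = 0.6683 s.
Height: y = v_y0 t − ½ g t² = 8.160 × 0.6683 − 4.900 × 0.6683² = 5.453 − 2.188 = 3.265 m.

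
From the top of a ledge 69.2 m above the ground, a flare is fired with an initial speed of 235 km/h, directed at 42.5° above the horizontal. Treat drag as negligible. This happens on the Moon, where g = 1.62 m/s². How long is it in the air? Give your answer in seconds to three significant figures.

Convert: 235 km/h = 235/3.6 = 65.28 m/s.
Horizontal component vₓ = 65.28 cos 42.5° = 48.13 m/s; vertical v_y0 = 65.28 sin 42.5° = 44.10 m/s.
With up positive and y = 0 at the ground: y(t) = 69.2 + (44.10) t − 0.8100 t². Setting y = 0 and taking the positive root: t = [44.10 + √(44.10² + 2·1.62·69.2)] / 1.62 = (44.10 + 46.57) / 1.62 = 55.97 s.

56.0 s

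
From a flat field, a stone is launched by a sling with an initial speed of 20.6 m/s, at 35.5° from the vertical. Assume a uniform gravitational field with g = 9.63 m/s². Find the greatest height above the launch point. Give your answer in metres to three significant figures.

vₓ = 20.60 sin 35.5° = 11.96 m/s; v_y0 = 20.60 cos 35.5° = 16.77 m/s.
At the apex v_y = 0, so H = v_y0²/(2g) = 16.77²/19.26 = 14.60 m.

14.6 m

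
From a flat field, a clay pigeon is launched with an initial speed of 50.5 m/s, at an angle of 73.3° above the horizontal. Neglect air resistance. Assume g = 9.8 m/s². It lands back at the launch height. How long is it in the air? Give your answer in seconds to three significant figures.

9.87 s

Horizontal component vₓ = 50.50 cos 73.3° = 14.51 m/s; vertical v_y0 = 50.50 sin 73.3° = 48.37 m/s.
Landing at launch height ⇒ T = 2 v_y0 / g = 2 × 48.37 / 9.80 = 9.871 s.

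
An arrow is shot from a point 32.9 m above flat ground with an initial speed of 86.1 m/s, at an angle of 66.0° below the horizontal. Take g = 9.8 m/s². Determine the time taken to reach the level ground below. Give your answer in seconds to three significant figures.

Resolve: vₓ = 86.10 cos 66.0° = 35.02 m/s and v_y0 = −78.66 m/s (downward).
With up positive and y = 0 at the ground: y(t) = 32.9 + (−78.66) t − 4.900 t². Setting y = 0 and taking the positive root: t = [−78.66 + √(78.66² + 2·9.80·32.9)] / 9.80 = (−78.66 + 82.65) / 9.80 = 0.4079 s.

0.408 s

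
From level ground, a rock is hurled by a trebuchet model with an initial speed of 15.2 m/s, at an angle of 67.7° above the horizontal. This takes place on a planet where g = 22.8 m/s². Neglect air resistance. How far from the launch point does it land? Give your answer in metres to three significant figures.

Components: vₓ = 15.20 cos 67.7° = 5.768 m/s, v_y0 = 15.20 sin 67.7° = 14.06 m/s.
Flight time T = 2 v_y0 / g = 1.234 s.
Range: R = vₓ T = 5.768 × 1.234 = 7.115 m.

7.12 m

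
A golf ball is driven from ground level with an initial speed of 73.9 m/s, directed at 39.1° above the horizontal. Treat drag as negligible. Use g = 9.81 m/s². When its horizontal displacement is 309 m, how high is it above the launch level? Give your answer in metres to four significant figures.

108.7 m

Components: vₓ = 73.90 cos 39.1° = 57.35 m/s, v_y0 = 73.90 sin 39.1° = 46.61 m/s.
At x = 309 m, t = x/vₓ = 309/57.35 = 5.388 s.
Height: y = v_y0 t − ½ g t² = 46.61 × 5.388 − 4.905 × 5.388² = 251.1 − 142.4 = 108.7 m.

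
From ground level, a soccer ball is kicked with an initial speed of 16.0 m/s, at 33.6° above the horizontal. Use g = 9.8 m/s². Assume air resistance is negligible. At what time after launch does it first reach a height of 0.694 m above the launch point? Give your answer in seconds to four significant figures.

Resolve: vₓ = 16.00 cos 33.6° = 13.33 m/s and v_y0 = 16.00 sin 33.6° = 8.854 m/s.
Height y(t) = 8.854 t − 4.900 t² = 0.694 gives 4.900 t² − 8.854 t + 0.694 = 0.
t = [8.854 ± √(8.854² − 2·9.80·0.694)] / 9.80 = (8.854 ± 8.050) / 9.80, so t = 0.08211 s or t = 1.725 s.
The first (ascending) time is 0.08211 s.

0.08211 s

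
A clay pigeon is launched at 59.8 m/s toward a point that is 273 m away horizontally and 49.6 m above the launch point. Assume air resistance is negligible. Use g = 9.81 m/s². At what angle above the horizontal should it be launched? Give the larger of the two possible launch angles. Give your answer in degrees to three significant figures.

Trajectory: y = x tanθ − g x² (1 + tan²θ)/(2v₀²). With x = 273, y = 49.6, v₀ = 59.8, g = 9.81:
102.2 tan²θ − 273 tanθ + (151.8) = 0.
tanθ = [273 ± √(273² − 4 × 102.2 × (151.8))] / (2 × 102.2) = (273 ± 111.6) / 204.5, giving tanθ = 0.7896 or 1.881.
θ = 38.29° or 62.00°; the larger is 62.00°.

62.0°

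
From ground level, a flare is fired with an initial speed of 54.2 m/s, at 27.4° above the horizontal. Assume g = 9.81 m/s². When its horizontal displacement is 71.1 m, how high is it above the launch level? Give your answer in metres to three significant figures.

Horizontal component vₓ = 54.20 cos 27.4° = 48.12 m/s; vertical v_y0 = 54.20 sin 27.4° = 24.94 m/s.
At x = 71.1 m, t = x/vₓ = 71.1/48.12 = 1.478 s.
Height: y = v_y0 t − ½ g t² = 24.94 × 1.478 − 4.905 × 1.478² = 36.85 − 10.71 = 26.15 m.

26.1 m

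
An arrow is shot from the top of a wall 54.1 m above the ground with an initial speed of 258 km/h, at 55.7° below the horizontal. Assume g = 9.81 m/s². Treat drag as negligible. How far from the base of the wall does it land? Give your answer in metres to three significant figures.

34.5 m

Convert: 258 km/h = 258/3.6 = 71.67 m/s.
Resolve: vₓ = 71.67 cos 55.7° = 40.39 m/s and v_y0 = −59.20 m/s (downward).
Vertical motion (up positive, ground at y = 0): 4.905 t² − (−59.20) t − 54.1 = 0, so t = (−59.20 + √(59.20² + 2·9.81·54.1)) / 9.81 = (−59.20 + 67.58) / 9.81 = 0.8534 s.
Horizontal distance: R = vₓ t = 40.39 × 0.8534 = 34.47 m.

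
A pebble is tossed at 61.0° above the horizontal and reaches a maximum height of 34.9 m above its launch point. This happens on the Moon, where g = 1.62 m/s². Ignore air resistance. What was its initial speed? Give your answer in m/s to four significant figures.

12.16 m/s

At the peak v_y = 0, so v_y0 = √(2gH) = √(2 × 1.62 × 34.9) = 10.63 m/s.
v_y0 = v₀ sin θ ⇒ v₀ = 10.63 / sin 61.0° = 12.16 m/s.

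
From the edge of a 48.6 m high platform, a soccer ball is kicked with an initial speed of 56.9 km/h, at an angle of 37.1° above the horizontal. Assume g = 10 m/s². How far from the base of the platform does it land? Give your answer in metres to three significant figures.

53.1 m

Convert: 56.9 km/h = 56.9/3.6 = 15.81 m/s.
Components: vₓ = 15.81 cos 37.1° = 12.61 m/s, v_y0 = 15.81 sin 37.1° = 9.534 m/s.
Vertical motion (up positive, ground at y = 0): 5.000 t² − (9.534) t − 48.6 = 0, so t = (9.534 + √(9.534² + 2·10.0·48.6)) / 10.0 = (9.534 + 32.60) / 10.0 = 4.214 s.
Horizontal distance: R = vₓ t = 12.61 × 4.214 = 53.12 m.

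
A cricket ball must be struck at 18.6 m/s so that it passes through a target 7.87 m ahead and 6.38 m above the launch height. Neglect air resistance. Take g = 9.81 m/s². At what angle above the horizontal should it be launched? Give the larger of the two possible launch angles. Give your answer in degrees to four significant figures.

82.80°

Trajectory: y = x tanθ − g x² (1 + tan²θ)/(2v₀²). With x = 7.87, y = 6.38, v₀ = 18.6, g = 9.81:
0.8781 tan²θ − 7.87 tanθ + (7.258) = 0.
tanθ = [7.87 ± √(7.87² − 4 × 0.8781 × (7.258))] / (2 × 0.8781) = (7.87 ± 6.037) / 1.756, giving tanθ = 1.044 or 7.918.
θ = 46.23° or 82.80°; the larger is 82.80°.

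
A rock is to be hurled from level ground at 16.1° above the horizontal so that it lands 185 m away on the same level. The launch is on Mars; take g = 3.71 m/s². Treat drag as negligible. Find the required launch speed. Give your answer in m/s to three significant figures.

35.9 m/s

From R = (v₀² / g) sin 2θ: v₀ = √(gR / sin 2θ).
v₀ = √(3.71 × 185 / sin 32.20°) = √(686.4 / 0.5329) = √1288.0 = 35.89 m/s.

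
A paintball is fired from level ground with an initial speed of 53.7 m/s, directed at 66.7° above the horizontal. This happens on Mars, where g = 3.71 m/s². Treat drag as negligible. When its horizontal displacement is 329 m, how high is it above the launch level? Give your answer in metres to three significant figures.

319 m

Resolve: vₓ = 53.70 cos 66.7° = 21.24 m/s and v_y0 = 53.70 sin 66.7° = 49.32 m/s.
Time to reach x = 329 m: t = x/vₓ = 329/21.24 = 15.49 s.
Height: y = v_y0 t − ½ g t² = 49.32 × 15.49 − 1.855 × 15.49² = 763.9 − 445.0 = 318.9 m.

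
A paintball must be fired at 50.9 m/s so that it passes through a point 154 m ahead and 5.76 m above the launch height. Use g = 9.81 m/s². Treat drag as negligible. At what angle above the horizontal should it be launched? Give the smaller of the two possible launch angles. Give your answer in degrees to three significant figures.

20.2°

Trajectory: y = x tanθ − g x² (1 + tan²θ)/(2v₀²). With x = 154, y = 5.76, v₀ = 50.9, g = 9.81:
44.90 tan²θ − 154 tanθ + (50.66) = 0.
tanθ = [154 ± √(154² − 4 × 44.90 × (50.66))] / (2 × 44.90) = (154 ± 120.9) / 89.80, giving tanθ = 0.3686 or 3.061.
θ = 20.23° or 71.91°; the smaller is 20.23°.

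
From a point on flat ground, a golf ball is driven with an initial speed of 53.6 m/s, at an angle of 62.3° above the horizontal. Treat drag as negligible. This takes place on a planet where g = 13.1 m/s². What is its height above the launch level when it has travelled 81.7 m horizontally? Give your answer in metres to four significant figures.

85.19 m

vₓ = 53.60 cos 62.3° = 24.92 m/s; v_y0 = 53.60 sin 62.3° = 47.46 m/s.
Time to reach x = 81.7 m: t = x/vₓ = 81.7/24.92 = 3.279 s.
Height: y = v_y0 t − ½ g t² = 47.46 × 3.279 − 6.550 × 3.279² = 155.6 − 70.43 = 85.19 m.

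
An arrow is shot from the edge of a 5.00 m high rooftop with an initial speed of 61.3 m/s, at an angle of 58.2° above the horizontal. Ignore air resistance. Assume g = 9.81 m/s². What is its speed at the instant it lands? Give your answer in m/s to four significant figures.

62.10 m/s

vₓ = 61.30 cos 58.2° = 32.30 m/s; v_y0 = 61.30 sin 58.2° = 52.10 m/s.
The projectile lands when y = 5.00 + (52.10) t − ½·9.81·t² = 0. Positive root: t = (52.10 + √(52.10² + 2·9.81·5.00)) / 9.81 = (52.10 + 53.03) / 9.81 = 10.72 s.
Vertical velocity at impact: v_y = v_y0 − g t = 52.10 − 9.81 × 10.72 = −53.03 m/s.
Speed: |v| = √(vₓ² + v_y²) = √(32.30² + 53.03²) = 62.10 m/s.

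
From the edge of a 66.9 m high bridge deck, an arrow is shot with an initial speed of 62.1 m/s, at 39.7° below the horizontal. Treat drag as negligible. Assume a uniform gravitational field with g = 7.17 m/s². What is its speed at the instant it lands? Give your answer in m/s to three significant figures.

vₓ = 62.10 cos 39.7° = 47.78 m/s; v_y0 = −39.67 m/s (downward).
The projectile lands when y = 66.9 + (−39.67) t − ½·7.17·t² = 0. Positive root: t = (−39.67 + √(39.67² + 2·7.17·66.9)) / 7.17 = (−39.67 + 50.33) / 7.17 = 1.487 s.
Vertical velocity at impact: v_y = v_y0 − g t = −39.67 − 7.17 × 1.487 = −50.33 m/s.
Speed: |v| = √(vₓ² + v_y²) = √(47.78² + 50.33²) = 69.40 m/s.

69.4 m/s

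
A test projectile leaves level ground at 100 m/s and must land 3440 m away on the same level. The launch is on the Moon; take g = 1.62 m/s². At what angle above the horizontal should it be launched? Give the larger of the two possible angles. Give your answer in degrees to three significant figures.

73.1°

From R = (v₀²/g) sin 2θ: sin 2θ = 1.62 × 3440 / 10000 = 0.5573.
2θ = 33.87° or 180° − 33.87° = 146.1°, so θ = 16.93° or 73.07°.
The larger angle is 73.07°.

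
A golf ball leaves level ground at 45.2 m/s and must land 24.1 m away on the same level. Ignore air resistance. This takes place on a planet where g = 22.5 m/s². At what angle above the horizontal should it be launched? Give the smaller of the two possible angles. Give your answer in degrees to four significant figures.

7.696°

R = v₀² sin 2θ / g gives sin 2θ = gR/v₀² = 22.5·24.1/45.2² = 0.2654.
2θ = 15.39° or 180° − 15.39° = 164.6°, so θ = 7.696° or 82.30°.
The smaller angle is 7.696°.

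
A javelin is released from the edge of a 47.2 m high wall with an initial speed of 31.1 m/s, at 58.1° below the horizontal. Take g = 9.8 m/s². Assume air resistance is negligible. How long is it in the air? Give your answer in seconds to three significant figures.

vₓ = 31.10 cos 58.1° = 16.43 m/s; v_y0 = −26.40 m/s (downward).
The projectile lands when y = 47.2 + (−26.40) t − ½·9.80·t² = 0. Positive root: t = (−26.40 + √(26.40² + 2·9.80·47.2)) / 9.80 = (−26.40 + 40.28) / 9.80 = 1.416 s.

1.42 s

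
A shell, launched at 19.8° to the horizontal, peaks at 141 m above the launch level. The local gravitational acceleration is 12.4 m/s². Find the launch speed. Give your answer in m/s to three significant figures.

At the peak v_y = 0, so v_y0 = √(2gH) = √(2 × 12.4 × 141) = 59.13 m/s.
v_y0 = v₀ sin θ ⇒ v₀ = 59.13 / sin 19.8° = 174.6 m/s.

175 m/s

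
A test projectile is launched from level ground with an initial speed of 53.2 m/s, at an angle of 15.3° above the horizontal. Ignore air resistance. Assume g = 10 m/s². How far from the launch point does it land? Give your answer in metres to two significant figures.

Resolve: vₓ = 53.20 cos 15.3° = 51.31 m/s and v_y0 = 53.20 sin 15.3° = 14.04 m/s.
Flight time T = 2 v_y0 / g = 2.808 s.
Range: R = vₓ T = 51.31 × 2.808 = 144.1 m.

140 m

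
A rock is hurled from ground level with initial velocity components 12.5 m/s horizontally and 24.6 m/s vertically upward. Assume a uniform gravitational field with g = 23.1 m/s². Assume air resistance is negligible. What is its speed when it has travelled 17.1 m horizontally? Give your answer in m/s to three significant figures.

Time to reach x = 17.1 m: t = x/vₓ = 17.1/12.50 = 1.368 s.
Vertical velocity there: v_y = v_y0 − g t = 24.60 − 23.1 × 1.368 = −7.001 m/s.
Speed: √(vₓ² + v_y²) = √(12.50² + 7.001²) = 14.33 m/s.

14.3 m/s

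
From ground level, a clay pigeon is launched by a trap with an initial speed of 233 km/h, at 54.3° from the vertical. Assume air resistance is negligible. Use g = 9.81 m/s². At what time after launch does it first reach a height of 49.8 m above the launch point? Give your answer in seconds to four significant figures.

Convert: 233 km/h = 233/3.6 = 64.72 m/s.
vₓ = 64.72 sin 54.3° = 52.56 m/s; v_y0 = 64.72 cos 54.3° = 37.77 m/s.
Require v_y0 t − ½ g t² = 49.8, i.e. 4.905 t² − 37.77 t + 49.8 = 0.
Quadratic formula: t = (37.77 ± √449.35) / 9.81 = (37.77 ± 21.20) / 9.81 → t = 1.689 s or 6.011 s.
The first (ascending) time is 1.689 s.

1.689 s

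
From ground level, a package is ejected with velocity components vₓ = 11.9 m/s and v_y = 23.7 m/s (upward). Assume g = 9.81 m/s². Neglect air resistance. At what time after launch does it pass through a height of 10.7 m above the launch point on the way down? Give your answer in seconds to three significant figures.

4.33 s

Require v_y0 t − ½ g t² = 10.7, i.e. 4.905 t² − 23.70 t + 10.7 = 0.
t = [23.70 ± √(23.70² − 2·9.81·10.7)] / 9.81 = (23.70 ± 18.76) / 9.81, so t = 0.5041 s or t = 4.328 s.
The descending-branch root is 4.328 s.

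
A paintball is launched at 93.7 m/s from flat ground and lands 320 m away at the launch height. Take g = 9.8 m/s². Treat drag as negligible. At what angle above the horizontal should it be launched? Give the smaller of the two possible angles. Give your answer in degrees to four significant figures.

Level-ground range R = v₀² sin(2θ)/g ⇒ sin(2θ) = gR/v₀² = 9.80 × 320 / 93.7² = 0.3572.
2θ = 20.93° or 180° − 20.93° = 159.1°, so θ = 10.46° or 79.54°.
The smaller angle is 10.46°.

10.46°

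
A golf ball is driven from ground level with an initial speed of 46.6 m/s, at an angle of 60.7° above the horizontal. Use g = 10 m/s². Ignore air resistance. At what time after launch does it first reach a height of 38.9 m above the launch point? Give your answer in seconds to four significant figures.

Resolve: vₓ = 46.60 cos 60.7° = 22.81 m/s and v_y0 = 46.60 sin 60.7° = 40.64 m/s.
Set y = v_y0 t − ½ g t² = 38.9: 5.000 t² − 40.64 t + 38.9 = 0.
t = [40.64 ± √(40.64² − 2·10.0·38.9)] / 10.0 = (40.64 ± 29.55) / 10.0, so t = 1.108 s or t = 7.019 s.
The first (ascending) time is 1.108 s.

1.108 s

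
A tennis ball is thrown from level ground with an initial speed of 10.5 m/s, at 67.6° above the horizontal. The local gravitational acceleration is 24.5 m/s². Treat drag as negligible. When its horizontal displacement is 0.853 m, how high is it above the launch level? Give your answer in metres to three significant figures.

1.51 m

Components: vₓ = 10.50 cos 67.6° = 4.001 m/s, v_y0 = 10.50 sin 67.6° = 9.708 m/s.
x = vₓ t ⇒ t = 0.853/4.001 = 0.2132 s.
Height: y = v_y0 t − ½ g t² = 9.708 × 0.2132 − 12.25 × 0.2132² = 2.070 − 0.5567 = 1.513 m.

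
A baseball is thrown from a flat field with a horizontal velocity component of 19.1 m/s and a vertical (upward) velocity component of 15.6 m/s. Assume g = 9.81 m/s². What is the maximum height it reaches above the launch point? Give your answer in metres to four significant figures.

12.40 m

Maximum height: H = v_y0² / (2g) = 15.60² / (2 × 9.81) = 12.40 m.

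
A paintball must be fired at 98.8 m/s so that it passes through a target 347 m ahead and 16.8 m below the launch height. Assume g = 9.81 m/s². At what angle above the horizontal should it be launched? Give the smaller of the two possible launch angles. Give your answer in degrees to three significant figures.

7.34°

Trajectory: y = x tanθ − g x² (1 + tan²θ)/(2v₀²). With x = 347, y = −16.8, v₀ = 98.8, g = 9.81:
60.50 tan²θ − 347 tanθ + (43.70) = 0.
tanθ = [347 ± √(347² − 4 × 60.50 × (43.70))] / (2 × 60.50) = (347 ± 331.4) / 121.0, giving tanθ = 0.1288 or 5.606.
θ = 7.342° or 79.89°; the smaller is 7.342°.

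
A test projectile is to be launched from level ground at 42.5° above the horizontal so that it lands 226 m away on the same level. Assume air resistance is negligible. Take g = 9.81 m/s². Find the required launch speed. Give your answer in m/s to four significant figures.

On level ground R = v₀² sin 2θ / g ⇒ v₀ = √(gR / sin 2θ).
v₀ = √(9.81 × 226 / sin 85.00°) = √(2217 / 0.9962) = √2225.5 = 47.18 m/s.

47.18 m/s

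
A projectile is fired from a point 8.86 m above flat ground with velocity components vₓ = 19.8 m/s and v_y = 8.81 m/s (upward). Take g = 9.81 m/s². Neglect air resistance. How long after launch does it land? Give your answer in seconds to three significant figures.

2.51 s

The projectile lands when y = 8.86 + (8.810) t − ½·9.81·t² = 0. Positive root: t = (8.810 + √(8.810² + 2·9.81·8.86)) / 9.81 = (8.810 + 15.86) / 9.81 = 2.514 s.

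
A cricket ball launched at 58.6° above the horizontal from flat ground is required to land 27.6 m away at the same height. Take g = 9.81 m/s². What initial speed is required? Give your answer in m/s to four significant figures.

17.45 m/s

On level ground R = v₀² sin 2θ / g ⇒ v₀ = √(gR / sin 2θ).
v₀ = √(9.81 × 27.6 / sin 117.2°) = √(270.8 / 0.8894) = √304.42 = 17.45 m/s.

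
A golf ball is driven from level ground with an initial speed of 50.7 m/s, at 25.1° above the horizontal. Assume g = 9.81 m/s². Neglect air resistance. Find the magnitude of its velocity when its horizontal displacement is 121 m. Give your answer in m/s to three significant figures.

Components: vₓ = 50.70 cos 25.1° = 45.91 m/s, v_y0 = 50.70 sin 25.1° = 21.51 m/s.
Time to reach x = 121 m: t = x/vₓ = 121/45.91 = 2.635 s.
Vertical velocity there: v_y = v_y0 − g t = 21.51 − 9.81 × 2.635 = −4.347 m/s.
Speed: √(vₓ² + v_y²) = √(45.91² + 4.347²) = 46.12 m/s.

46.1 m/s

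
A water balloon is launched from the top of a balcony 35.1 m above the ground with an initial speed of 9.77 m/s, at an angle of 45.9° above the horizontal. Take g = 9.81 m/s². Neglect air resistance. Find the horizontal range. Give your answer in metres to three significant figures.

Horizontal component vₓ = 9.770 cos 45.9° = 6.799 m/s; vertical v_y0 = 9.770 sin 45.9° = 7.016 m/s.
The projectile lands when y = 35.1 + (7.016) t − ½·9.81·t² = 0. Positive root: t = (7.016 + √(7.016² + 2·9.81·35.1)) / 9.81 = (7.016 + 27.16) / 9.81 = 3.484 s.
Horizontal distance: R = vₓ t = 6.799 × 3.484 = 23.69 m.

23.7 m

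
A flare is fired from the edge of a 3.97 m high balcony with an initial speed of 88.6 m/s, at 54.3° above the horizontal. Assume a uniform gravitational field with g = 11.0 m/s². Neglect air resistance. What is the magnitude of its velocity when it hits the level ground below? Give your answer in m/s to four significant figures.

89.09 m/s

Components: vₓ = 88.60 cos 54.3° = 51.70 m/s, v_y0 = 88.60 sin 54.3° = 71.95 m/s.
Vertical motion (up positive, ground at y = 0): 5.500 t² − (71.95) t − 3.97 = 0, so t = (71.95 + √(71.95² + 2·11.0·3.97)) / 11.0 = (71.95 + 72.56) / 11.0 = 13.14 s.
Vertical velocity at impact: v_y = v_y0 − g t = 71.95 − 11.0 × 13.14 = −72.56 m/s.
Speed: |v| = √(vₓ² + v_y²) = √(51.70² + 72.56²) = 89.09 m/s.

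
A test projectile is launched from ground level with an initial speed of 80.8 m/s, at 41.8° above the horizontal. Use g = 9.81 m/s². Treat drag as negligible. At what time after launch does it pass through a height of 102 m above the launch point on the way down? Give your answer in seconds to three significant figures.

vₓ = 80.80 cos 41.8° = 60.23 m/s; v_y0 = 80.80 sin 41.8° = 53.86 m/s.
Set y = v_y0 t − ½ g t² = 102: 4.905 t² − 53.86 t + 102 = 0.
t = [53.86 ± √(53.86² − 2·9.81·102)] / 9.81 = (53.86 ± 29.99) / 9.81, so t = 2.433 s or t = 8.547 s.
The descending-branch root is 8.547 s.

8.55 s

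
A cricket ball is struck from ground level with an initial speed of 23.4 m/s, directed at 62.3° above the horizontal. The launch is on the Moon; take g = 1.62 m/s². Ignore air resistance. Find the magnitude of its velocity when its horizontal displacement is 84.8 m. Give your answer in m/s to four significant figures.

Resolve: vₓ = 23.40 cos 62.3° = 10.88 m/s and v_y0 = 23.40 sin 62.3° = 20.72 m/s.
At x = 84.8 m, t = x/vₓ = 84.8/10.88 = 7.796 s.
Vertical velocity there: v_y = v_y0 − g t = 20.72 − 1.62 × 7.796 = 8.089 m/s.
Speed: √(vₓ² + v_y²) = √(10.88² + 8.089²) = 13.56 m/s.

13.56 m/s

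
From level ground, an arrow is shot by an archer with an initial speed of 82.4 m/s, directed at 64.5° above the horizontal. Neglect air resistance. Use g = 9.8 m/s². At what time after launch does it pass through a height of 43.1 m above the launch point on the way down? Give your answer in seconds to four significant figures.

14.57 s

Horizontal component vₓ = 82.40 cos 64.5° = 35.47 m/s; vertical v_y0 = 82.40 sin 64.5° = 74.37 m/s.
Height y(t) = 74.37 t − 4.900 t² = 43.1 gives 4.900 t² − 74.37 t + 43.1 = 0.
Quadratic formula: t = (74.37 ± √4686.6) / 9.80 = (74.37 ± 68.46) / 9.80 → t = 0.6035 s or 14.57 s.
The descending-branch root is 14.57 s.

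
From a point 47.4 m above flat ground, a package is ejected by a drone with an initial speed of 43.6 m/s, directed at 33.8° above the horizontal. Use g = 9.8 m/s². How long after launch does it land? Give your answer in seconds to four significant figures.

6.450 s

Horizontal component vₓ = 43.60 cos 33.8° = 36.23 m/s; vertical v_y0 = 43.60 sin 33.8° = 24.25 m/s.
Vertical motion (up positive, ground at y = 0): 4.900 t² − (24.25) t − 47.4 = 0, so t = (24.25 + √(24.25² + 2·9.80·47.4)) / 9.80 = (24.25 + 38.95) / 9.80 = 6.450 s.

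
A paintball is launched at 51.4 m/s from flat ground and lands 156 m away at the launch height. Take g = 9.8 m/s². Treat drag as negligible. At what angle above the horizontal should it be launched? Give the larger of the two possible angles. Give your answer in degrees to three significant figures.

R = v₀² sin 2θ / g gives sin 2θ = gR/v₀² = 9.80·156/51.4² = 0.5787.
2θ = 35.36° or 180° − 35.36° = 144.6°, so θ = 17.68° or 72.32°.
The larger angle is 72.32°.

72.3°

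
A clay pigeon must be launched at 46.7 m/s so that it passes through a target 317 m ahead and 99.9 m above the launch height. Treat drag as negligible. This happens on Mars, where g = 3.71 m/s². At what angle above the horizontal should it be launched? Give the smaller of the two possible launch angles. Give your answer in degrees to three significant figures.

36.0°

Trajectory: y = x tanθ − g x² (1 + tan²θ)/(2v₀²). With x = 317, y = 99.9, v₀ = 46.7, g = 3.71:
85.47 tan²θ − 317 tanθ + (185.4) = 0.
tanθ = [317 ± √(317² − 4 × 85.47 × (185.4))] / (2 × 85.47) = (317 ± 192.6) / 170.9, giving tanθ = 0.7275 or 2.981.
θ = 36.03° or 71.46°; the smaller is 36.03°.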